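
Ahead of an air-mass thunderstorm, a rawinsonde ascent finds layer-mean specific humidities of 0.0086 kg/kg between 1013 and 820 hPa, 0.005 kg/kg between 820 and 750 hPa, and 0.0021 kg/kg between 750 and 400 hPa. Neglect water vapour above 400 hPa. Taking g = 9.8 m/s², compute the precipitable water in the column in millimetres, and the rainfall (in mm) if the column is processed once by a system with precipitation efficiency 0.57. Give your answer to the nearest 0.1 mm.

PW ≈ 28.0 mm; rainfall ≈ 16.0 mm

Precipitable water is the column-integrated vapour mass per unit area: PW = (1/g) Σ q̄ Δp, with q in kg/kg and Δp in Pa (1 kg/m² of water = 1 mm).
Layer 1013–820 hPa: Δp = 193 hPa = 19300 Pa, q̄ = 0.0086 kg/kg → 0.0086 × 19300 / 9.8 = 16.94 mm
Layer 820–750 hPa: Δp = 70 hPa = 7000 Pa, q̄ = 0.005 kg/kg → 0.005 × 7000 / 9.8 = 3.57 mm
Layer 750–400 hPa: Δp = 350 hPa = 35000 Pa, q̄ = 0.0021 kg/kg → 0.0021 × 35000 / 9.8 = 7.50 mm
PW = 16.94 + 3.57 + 7.50 = 28.01 ≈ 28.0 mm.
Rainfall = ε × PW = 0.57 × 28.0 = 16.0 mm.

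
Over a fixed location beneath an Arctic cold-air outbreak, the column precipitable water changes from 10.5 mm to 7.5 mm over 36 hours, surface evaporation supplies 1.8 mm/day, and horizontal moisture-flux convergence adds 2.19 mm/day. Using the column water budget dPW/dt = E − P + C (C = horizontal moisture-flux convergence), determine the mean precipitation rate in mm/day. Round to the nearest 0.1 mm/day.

P ≈ 6.0 mm/day

dPW/dt = (7.5 − 10.5) mm / (36/24 day) = -2.000 mm/day.
P = E + C − dPW/dt = 1.8 + (2.19) − (-2.000) = 6.0 mm/day.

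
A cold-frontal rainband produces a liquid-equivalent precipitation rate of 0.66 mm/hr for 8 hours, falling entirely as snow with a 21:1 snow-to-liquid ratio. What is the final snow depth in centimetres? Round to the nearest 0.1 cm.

snow depth ≈ 11.1 cm

Liquid-equivalent depth = 0.66 × 8 = 5.28 mm.
Snow depth = 5.28 mm × 21 = 110.88 mm = 11.1 cm.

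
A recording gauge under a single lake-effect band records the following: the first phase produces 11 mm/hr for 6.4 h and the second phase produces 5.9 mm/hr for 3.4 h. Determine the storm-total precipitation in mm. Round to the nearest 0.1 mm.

total ≈ 90.5 mm

Total = Σ Rᵢ Δtᵢ = 11 × 6.4 + 5.9 × 3.4
      = 70.4 + 20.06 = 90.5 mm.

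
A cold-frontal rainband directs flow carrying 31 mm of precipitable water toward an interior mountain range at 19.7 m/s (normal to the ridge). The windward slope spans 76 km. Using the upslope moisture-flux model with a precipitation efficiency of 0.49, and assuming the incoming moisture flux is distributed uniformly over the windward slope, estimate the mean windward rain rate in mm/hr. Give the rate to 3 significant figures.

Incoming column moisture flux per unit ridge length: F = V × PW = 19.7 × 31 = 610.7 mm·m/s.
Spread over the 76 km slope with efficiency ε = 0.49: R = ε·F/W = 0.49 × 610.7 / 76000 m = 3.937e-03 mm/s.
R = 3.937e-03 × 3600 = 14.2 mm/hr.

R ≈ 14.2 mm/hr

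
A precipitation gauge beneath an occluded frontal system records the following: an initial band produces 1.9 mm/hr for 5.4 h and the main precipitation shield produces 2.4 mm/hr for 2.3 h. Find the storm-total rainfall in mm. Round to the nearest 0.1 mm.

total ≈ 15.8 mm

Total = Σ Rᵢ Δtᵢ = 1.9 × 5.4 + 2.4 × 2.3
      = 10.26 + 5.52 = 15.8 mm.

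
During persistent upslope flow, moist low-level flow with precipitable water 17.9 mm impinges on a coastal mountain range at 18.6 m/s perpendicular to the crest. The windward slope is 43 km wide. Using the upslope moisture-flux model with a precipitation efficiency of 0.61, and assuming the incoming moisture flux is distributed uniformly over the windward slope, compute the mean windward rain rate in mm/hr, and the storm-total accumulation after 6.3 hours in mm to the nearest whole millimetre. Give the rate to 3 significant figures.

Incoming column moisture flux per unit ridge length: F = V × PW = 18.6 × 17.9 = 332.94 mm·m/s.
Spread over the 43 km slope with efficiency ε = 0.61: R = ε·F/W = 0.61 × 332.94 / 43000 m = 4.723e-03 mm/s.
R = 4.723e-03 × 3600 = 17.0 mm/hr.
Over 6.3 h: total = 17.0 × 6.3 = 107.1 ≈ 107 mm.

R ≈ 17.0 mm/hr; total ≈ 107 mm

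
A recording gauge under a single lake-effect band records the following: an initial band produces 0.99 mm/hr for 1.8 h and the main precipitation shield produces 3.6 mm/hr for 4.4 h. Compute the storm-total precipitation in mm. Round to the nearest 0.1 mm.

Total = Σ Rᵢ Δtᵢ = 0.99 × 1.8 + 3.6 × 4.4
      = 1.782 + 15.84 = 17.6 mm.

total ≈ 17.6 mm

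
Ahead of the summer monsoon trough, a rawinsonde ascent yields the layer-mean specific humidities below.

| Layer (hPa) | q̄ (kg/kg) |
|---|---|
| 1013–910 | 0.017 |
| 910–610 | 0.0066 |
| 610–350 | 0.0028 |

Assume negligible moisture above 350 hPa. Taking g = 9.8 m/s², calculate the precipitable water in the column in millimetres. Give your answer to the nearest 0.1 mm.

PW ≈ 45.5 mm

Precipitable water is the column-integrated vapour mass per unit area: PW = (1/g) Σ q̄ Δp, with q in kg/kg and Δp in Pa (1 kg/m² of water = 1 mm).
Layer 1013–910 hPa: Δp = 103 hPa = 10300 Pa, q̄ = 0.017 kg/kg → 0.017 × 10300 / 9.8 = 17.87 mm
Layer 910–610 hPa: Δp = 300 hPa = 30000 Pa, q̄ = 0.0066 kg/kg → 0.0066 × 30000 / 9.8 = 20.20 mm
Layer 610–350 hPa: Δp = 260 hPa = 26000 Pa, q̄ = 0.0028 kg/kg → 0.0028 × 26000 / 9.8 = 7.43 mm
PW = 17.87 + 20.20 + 7.43 = 45.50 ≈ 45.5 mm.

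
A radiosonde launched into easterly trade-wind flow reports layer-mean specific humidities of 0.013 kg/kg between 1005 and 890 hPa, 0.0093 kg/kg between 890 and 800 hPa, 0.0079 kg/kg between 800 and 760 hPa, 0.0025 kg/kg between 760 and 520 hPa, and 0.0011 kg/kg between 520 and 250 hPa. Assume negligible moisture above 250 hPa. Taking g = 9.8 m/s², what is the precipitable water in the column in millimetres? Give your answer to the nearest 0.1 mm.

PW ≈ 36.2 mm

Precipitable water is the column-integrated vapour mass per unit area: PW = (1/g) Σ q̄ Δp, with q in kg/kg and Δp in Pa (1 kg/m² of water = 1 mm).
Layer 1005–890 hPa: Δp = 115 hPa = 11500 Pa, q̄ = 0.013 kg/kg → 0.013 × 11500 / 9.8 = 15.26 mm
Layer 890–800 hPa: Δp = 90 hPa = 9000 Pa, q̄ = 0.0093 kg/kg → 0.0093 × 9000 / 9.8 = 8.54 mm
Layer 800–760 hPa: Δp = 40 hPa = 4000 Pa, q̄ = 0.0079 kg/kg → 0.0079 × 4000 / 9.8 = 3.22 mm
Layer 760–520 hPa: Δp = 240 hPa = 24000 Pa, q̄ = 0.0025 kg/kg → 0.0025 × 24000 / 9.8 = 6.12 mm
Layer 520–250 hPa: Δp = 270 hPa = 27000 Pa, q̄ = 0.0011 kg/kg → 0.0011 × 27000 / 9.8 = 3.03 mm
PW = 15.26 + 8.54 + 3.22 + 6.12 + 3.03 = 36.17 ≈ 36.2 mm.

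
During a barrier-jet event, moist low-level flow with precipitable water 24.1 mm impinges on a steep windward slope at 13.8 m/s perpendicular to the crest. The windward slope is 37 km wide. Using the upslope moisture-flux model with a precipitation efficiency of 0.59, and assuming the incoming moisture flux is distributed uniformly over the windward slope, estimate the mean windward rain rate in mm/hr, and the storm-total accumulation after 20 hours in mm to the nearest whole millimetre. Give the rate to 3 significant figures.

R ≈ 19.1 mm/hr; total ≈ 382 mm

Incoming column moisture flux per unit ridge length: F = V × PW = 13.8 × 24.1 = 332.58 mm·m/s.
Spread over the 37 km slope with efficiency ε = 0.59: R = ε·F/W = 0.59 × 332.58 / 37000 m = 5.303e-03 mm/s.
R = 5.303e-03 × 3600 = 19.1 mm/hr.
Over 20 h: total = 19.1 × 20 = 382 mm.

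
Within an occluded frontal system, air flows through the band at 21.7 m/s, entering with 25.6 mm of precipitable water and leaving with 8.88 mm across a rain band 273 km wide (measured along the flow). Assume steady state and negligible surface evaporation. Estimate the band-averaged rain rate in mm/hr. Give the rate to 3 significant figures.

R ≈ 4.78 mm/hr

Column moisture flux per unit crosswind length is F = V × PW.
Inflow: F_in = 21.7 × 25.6 = 555.52 mm·m/s
Outflow: F_out = 21.7 × 8.88 = 192.696 mm·m/s
Steady-state rate R = (F_in − F_out)/L = (555.52 − 192.696) / 273000 m = 1.329e-03 mm/s.
R = 1.329e-03 × 3600 = 4.78 mm/hr.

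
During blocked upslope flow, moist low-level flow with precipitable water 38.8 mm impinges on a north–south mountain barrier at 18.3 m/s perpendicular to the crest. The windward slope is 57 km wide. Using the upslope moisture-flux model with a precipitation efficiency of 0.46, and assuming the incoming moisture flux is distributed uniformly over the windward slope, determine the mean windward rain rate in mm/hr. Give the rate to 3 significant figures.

Incoming column moisture flux per unit ridge length: F = V × PW = 18.3 × 38.8 = 710.04 mm·m/s.
Spread over the 57 km slope with efficiency ε = 0.46: R = ε·F/W = 0.46 × 710.04 / 57000 m = 5.730e-03 mm/s.
R = 5.730e-03 × 3600 = 20.6 mm/hr.

R ≈ 20.6 mm/hr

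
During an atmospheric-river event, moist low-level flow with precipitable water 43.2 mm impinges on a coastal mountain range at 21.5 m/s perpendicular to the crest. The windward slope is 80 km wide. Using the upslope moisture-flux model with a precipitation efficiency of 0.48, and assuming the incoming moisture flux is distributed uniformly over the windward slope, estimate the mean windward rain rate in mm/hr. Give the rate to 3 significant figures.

Incoming column moisture flux per unit ridge length: F = V × PW = 21.5 × 43.2 = 928.8 mm·m/s.
Spread over the 80 km slope with efficiency ε = 0.48: R = ε·F/W = 0.48 × 928.8 / 80000 m = 5.573e-03 mm/s.
R = 5.573e-03 × 3600 = 20.1 mm/hr.

R ≈ 20.1 mm/hr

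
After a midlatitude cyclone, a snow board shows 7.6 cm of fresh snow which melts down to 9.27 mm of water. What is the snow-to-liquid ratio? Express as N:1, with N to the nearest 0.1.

ratio ≈ 8.2

Ratio = snow depth / SWE = 76 mm / 9.27 mm = 8.2, i.e. 8.2:1.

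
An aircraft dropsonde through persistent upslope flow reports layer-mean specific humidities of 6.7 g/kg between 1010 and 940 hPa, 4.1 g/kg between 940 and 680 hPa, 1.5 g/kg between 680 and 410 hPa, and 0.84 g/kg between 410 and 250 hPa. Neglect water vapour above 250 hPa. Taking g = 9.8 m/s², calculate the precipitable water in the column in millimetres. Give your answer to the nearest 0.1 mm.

PW ≈ 21.2 mm

Precipitable water is the column-integrated vapour mass per unit area: PW = (1/g) Σ q̄ Δp, with q in kg/kg and Δp in Pa (1 kg/m² of water = 1 mm).
Layer 1010–940 hPa: Δp = 70 hPa = 7000 Pa, q̄ = 0.0067 kg/kg → 0.0067 × 7000 / 9.8 = 4.79 mm
Layer 940–680 hPa: Δp = 260 hPa = 26000 Pa, q̄ = 0.0041 kg/kg → 0.0041 × 26000 / 9.8 = 10.88 mm
Layer 680–410 hPa: Δp = 270 hPa = 27000 Pa, q̄ = 0.0015 kg/kg → 0.0015 × 27000 / 9.8 = 4.13 mm
Layer 410–250 hPa: Δp = 160 hPa = 16000 Pa, q̄ = 0.00084 kg/kg → 0.00084 × 16000 / 9.8 = 1.37 mm
PW = 4.79 + 10.88 + 4.13 + 1.37 = 21.17 ≈ 21.2 mm.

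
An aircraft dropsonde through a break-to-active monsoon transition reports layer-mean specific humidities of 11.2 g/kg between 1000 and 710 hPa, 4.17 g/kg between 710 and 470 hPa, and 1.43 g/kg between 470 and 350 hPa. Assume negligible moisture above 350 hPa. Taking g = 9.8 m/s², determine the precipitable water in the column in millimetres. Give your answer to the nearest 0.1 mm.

Precipitable water is the column-integrated vapour mass per unit area: PW = (1/g) Σ q̄ Δp, with q in kg/kg and Δp in Pa (1 kg/m² of water = 1 mm).
Layer 1000–710 hPa: Δp = 290 hPa = 29000 Pa, q̄ = 0.0112 kg/kg → 0.0112 × 29000 / 9.8 = 33.14 mm
Layer 710–470 hPa: Δp = 240 hPa = 24000 Pa, q̄ = 0.00417 kg/kg → 0.00417 × 24000 / 9.8 = 10.21 mm
Layer 470–350 hPa: Δp = 120 hPa = 12000 Pa, q̄ = 0.00143 kg/kg → 0.00143 × 12000 / 9.8 = 1.75 mm
PW = 33.14 + 10.21 + 1.75 = 45.10 ≈ 45.1 mm.

PW ≈ 45.1 mm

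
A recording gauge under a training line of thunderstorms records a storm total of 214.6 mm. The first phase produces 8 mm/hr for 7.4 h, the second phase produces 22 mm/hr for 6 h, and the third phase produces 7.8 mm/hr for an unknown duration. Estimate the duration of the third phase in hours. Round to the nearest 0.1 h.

duration ≈ 3.0 h

Known phases: 8 × 7.4 + 22 × 6 = 59.2 + 132 = 191.2 mm.
Remaining depth = 214.6 − 191.2 = 23.4 mm.
Duration = 23.4 / 7.8 = 3.0 h.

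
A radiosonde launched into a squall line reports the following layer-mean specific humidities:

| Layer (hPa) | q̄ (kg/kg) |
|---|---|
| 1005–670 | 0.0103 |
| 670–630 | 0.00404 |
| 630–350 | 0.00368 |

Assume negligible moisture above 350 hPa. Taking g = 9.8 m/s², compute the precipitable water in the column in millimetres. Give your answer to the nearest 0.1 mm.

Precipitable water is the column-integrated vapour mass per unit area: PW = (1/g) Σ q̄ Δp, with q in kg/kg and Δp in Pa (1 kg/m² of water = 1 mm).
Layer 1005–670 hPa: Δp = 335 hPa = 33500 Pa, q̄ = 0.0103 kg/kg → 0.0103 × 33500 / 9.8 = 35.21 mm
Layer 670–630 hPa: Δp = 40 hPa = 4000 Pa, q̄ = 0.00404 kg/kg → 0.00404 × 4000 / 9.8 = 1.65 mm
Layer 630–350 hPa: Δp = 280 hPa = 28000 Pa, q̄ = 0.00368 kg/kg → 0.00368 × 28000 / 9.8 = 10.51 mm
PW = 35.21 + 1.65 + 10.51 = 47.37 ≈ 47.4 mm.

PW ≈ 47.4 mm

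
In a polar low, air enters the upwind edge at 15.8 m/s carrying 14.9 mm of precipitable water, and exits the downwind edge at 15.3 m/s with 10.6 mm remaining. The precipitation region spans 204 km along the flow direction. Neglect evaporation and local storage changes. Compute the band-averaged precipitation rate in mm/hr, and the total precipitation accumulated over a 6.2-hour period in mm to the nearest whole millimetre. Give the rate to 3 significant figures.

Column moisture flux per unit crosswind length is F = V × PW.
Inflow: F_in = 15.8 × 14.9 = 235.42 mm·m/s
Outflow: F_out = 15.3 × 10.6 = 162.18 mm·m/s
Steady-state rate R = (F_in − F_out)/L = (235.42 − 162.18) / 204000 m = 3.590e-04 mm/s.
R = 3.590e-04 × 3600 = 1.29 mm/hr.
Over 6.2 h: total = 1.29 × 6.2 = 7.998 ≈ 8 mm.

R ≈ 1.29 mm/hr; total ≈ 8 mm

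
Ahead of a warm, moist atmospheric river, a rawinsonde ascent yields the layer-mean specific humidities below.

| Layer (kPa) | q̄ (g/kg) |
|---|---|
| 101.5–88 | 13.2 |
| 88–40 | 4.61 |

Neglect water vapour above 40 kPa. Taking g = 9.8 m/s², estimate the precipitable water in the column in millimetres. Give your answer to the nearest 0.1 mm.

PW ≈ 40.8 mm

Precipitable water is the column-integrated vapour mass per unit area: PW = (1/g) Σ q̄ Δp, with q in kg/kg and Δp in Pa (1 kg/m² of water = 1 mm).
Layer 101.5–88 kPa: Δp = 135 hPa = 13500 Pa, q̄ = 0.0132 kg/kg → 0.0132 × 13500 / 9.8 = 18.18 mm
Layer 88–40 kPa: Δp = 480 hPa = 48000 Pa, q̄ = 0.00461 kg/kg → 0.00461 × 48000 / 9.8 = 22.58 mm
PW = 18.18 + 22.58 = 40.76 ≈ 40.8 mm.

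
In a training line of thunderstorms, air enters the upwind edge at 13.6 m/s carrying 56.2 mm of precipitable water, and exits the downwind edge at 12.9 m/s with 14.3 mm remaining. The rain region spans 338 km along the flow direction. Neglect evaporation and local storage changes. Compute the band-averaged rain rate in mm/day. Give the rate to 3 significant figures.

Column moisture flux per unit crosswind length is F = V × PW.
Inflow: F_in = 13.6 × 56.2 = 764.32 mm·m/s
Outflow: F_out = 12.9 × 14.3 = 184.47 mm·m/s
Steady-state rate R = (F_in − F_out)/L = (764.32 − 184.47) / 338000 m = 1.716e-03 mm/s.
R = 1.716e-03 × 3600 × 24 = 148 mm/day.

R ≈ 148 mm/day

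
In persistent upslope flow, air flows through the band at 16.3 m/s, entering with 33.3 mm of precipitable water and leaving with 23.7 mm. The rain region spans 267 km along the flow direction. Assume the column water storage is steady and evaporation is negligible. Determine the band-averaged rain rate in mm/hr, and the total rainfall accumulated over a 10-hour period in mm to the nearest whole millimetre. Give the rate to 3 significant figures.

Column moisture flux per unit crosswind length is F = V × PW.
Inflow: F_in = 16.3 × 33.3 = 542.79 mm·m/s
Outflow: F_out = 16.3 × 23.7 = 386.31 mm·m/s
Steady-state rate R = (F_in − F_out)/L = (542.79 − 386.31) / 267000 m = 5.861e-04 mm/s.
R = 5.861e-04 × 3600 = 2.11 mm/hr.
Over 10 h: total = 2.11 × 10 = 21.1 ≈ 21 mm.

R ≈ 2.11 mm/hr; total ≈ 21 mm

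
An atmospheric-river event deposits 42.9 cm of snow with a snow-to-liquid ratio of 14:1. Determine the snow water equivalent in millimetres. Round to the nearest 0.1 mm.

SWE ≈ 30.6 mm

SWE = snow depth / ratio = 42.9 cm / 14 = 3.064 cm = 30.6 mm.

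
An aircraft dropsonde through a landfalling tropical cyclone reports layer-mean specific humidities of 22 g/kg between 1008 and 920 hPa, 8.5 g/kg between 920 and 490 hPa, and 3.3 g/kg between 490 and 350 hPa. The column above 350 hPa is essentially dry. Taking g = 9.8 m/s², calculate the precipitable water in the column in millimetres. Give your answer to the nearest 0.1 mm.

Precipitable water is the column-integrated vapour mass per unit area: PW = (1/g) Σ q̄ Δp, with q in kg/kg and Δp in Pa (1 kg/m² of water = 1 mm).
Layer 1008–920 hPa: Δp = 88 hPa = 8800 Pa, q̄ = 0.022 kg/kg → 0.022 × 8800 / 9.8 = 19.76 mm
Layer 920–490 hPa: Δp = 430 hPa = 43000 Pa, q̄ = 0.0085 kg/kg → 0.0085 × 43000 / 9.8 = 37.30 mm
Layer 490–350 hPa: Δp = 140 hPa = 14000 Pa, q̄ = 0.0033 kg/kg → 0.0033 × 14000 / 9.8 = 4.71 mm
PW = 19.76 + 37.30 + 4.71 = 61.77 ≈ 61.8 mm.

PW ≈ 61.8 mm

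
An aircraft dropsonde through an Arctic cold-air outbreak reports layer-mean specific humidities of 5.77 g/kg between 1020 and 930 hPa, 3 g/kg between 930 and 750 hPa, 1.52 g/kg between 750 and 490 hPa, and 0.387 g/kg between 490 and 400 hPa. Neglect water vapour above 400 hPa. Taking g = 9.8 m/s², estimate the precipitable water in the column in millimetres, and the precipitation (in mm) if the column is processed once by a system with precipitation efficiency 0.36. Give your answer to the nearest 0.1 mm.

PW ≈ 15.2 mm; precipitation ≈ 5.5 mm

Precipitable water is the column-integrated vapour mass per unit area: PW = (1/g) Σ q̄ Δp, with q in kg/kg and Δp in Pa (1 kg/m² of water = 1 mm).
Layer 1020–930 hPa: Δp = 90 hPa = 9000 Pa, q̄ = 0.00577 kg/kg → 0.00577 × 9000 / 9.8 = 5.30 mm
Layer 930–750 hPa: Δp = 180 hPa = 18000 Pa, q̄ = 0.003 kg/kg → 0.003 × 18000 / 9.8 = 5.51 mm
Layer 750–490 hPa: Δp = 260 hPa = 26000 Pa, q̄ = 0.00152 kg/kg → 0.00152 × 26000 / 9.8 = 4.03 mm
Layer 490–400 hPa: Δp = 90 hPa = 9000 Pa, q̄ = 0.000387 kg/kg → 0.000387 × 9000 / 9.8 = 0.36 mm
PW = 5.30 + 5.51 + 4.03 + 0.36 = 15.20 ≈ 15.2 mm.
Precipitation = ε × PW = 0.36 × 15.2 = 5.5 mm.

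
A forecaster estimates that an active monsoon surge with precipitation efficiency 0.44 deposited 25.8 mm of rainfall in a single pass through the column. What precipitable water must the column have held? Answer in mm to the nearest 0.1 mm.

PW ≈ 58.6 mm

PW = rainfall / ε = 25.8 / 0.44 = 58.6 mm.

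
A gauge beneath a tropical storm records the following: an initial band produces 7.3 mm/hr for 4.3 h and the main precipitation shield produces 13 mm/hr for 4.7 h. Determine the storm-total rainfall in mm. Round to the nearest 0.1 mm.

Total = Σ Rᵢ Δtᵢ = 7.3 × 4.3 + 13 × 4.7
      = 31.39 + 61.1 = 92.5 mm.

total ≈ 92.5 mm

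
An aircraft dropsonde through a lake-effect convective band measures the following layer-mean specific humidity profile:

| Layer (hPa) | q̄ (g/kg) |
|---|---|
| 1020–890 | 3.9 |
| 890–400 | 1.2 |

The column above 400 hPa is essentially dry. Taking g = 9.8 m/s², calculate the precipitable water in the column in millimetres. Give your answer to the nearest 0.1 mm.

Precipitable water is the column-integrated vapour mass per unit area: PW = (1/g) Σ q̄ Δp, with q in kg/kg and Δp in Pa (1 kg/m² of water = 1 mm).
Layer 1020–890 hPa: Δp = 130 hPa = 13000 Pa, q̄ = 0.0039 kg/kg → 0.0039 × 13000 / 9.8 = 5.17 mm
Layer 890–400 hPa: Δp = 490 hPa = 49000 Pa, q̄ = 0.0012 kg/kg → 0.0012 × 49000 / 9.8 = 6.00 mm
PW = 5.17 + 6.00 = 11.17 ≈ 11.2 mm.

PW ≈ 11.2 mm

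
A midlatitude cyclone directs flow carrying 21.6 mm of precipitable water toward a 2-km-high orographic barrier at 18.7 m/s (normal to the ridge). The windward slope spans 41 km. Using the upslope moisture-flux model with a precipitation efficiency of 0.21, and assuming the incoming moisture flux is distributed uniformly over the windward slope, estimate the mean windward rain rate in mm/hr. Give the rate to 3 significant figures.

R ≈ 7.45 mm/hr

Incoming column moisture flux per unit ridge length: F = V × PW = 18.7 × 21.6 = 403.92 mm·m/s.
Spread over the 41 km slope with efficiency ε = 0.21: R = ε·F/W = 0.21 × 403.92 / 41000 m = 2.069e-03 mm/s.
R = 2.069e-03 × 3600 = 7.45 mm/hr.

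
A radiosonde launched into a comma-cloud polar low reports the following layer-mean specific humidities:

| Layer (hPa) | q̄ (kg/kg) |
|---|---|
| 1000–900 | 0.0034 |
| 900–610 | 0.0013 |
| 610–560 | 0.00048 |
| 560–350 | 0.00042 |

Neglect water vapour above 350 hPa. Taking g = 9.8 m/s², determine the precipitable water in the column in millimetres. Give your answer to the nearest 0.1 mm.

Precipitable water is the column-integrated vapour mass per unit area: PW = (1/g) Σ q̄ Δp, with q in kg/kg and Δp in Pa (1 kg/m² of water = 1 mm).
Layer 1000–900 hPa: Δp = 100 hPa = 10000 Pa, q̄ = 0.0034 kg/kg → 0.0034 × 10000 / 9.8 = 3.47 mm
Layer 900–610 hPa: Δp = 290 hPa = 29000 Pa, q̄ = 0.0013 kg/kg → 0.0013 × 29000 / 9.8 = 3.85 mm
Layer 610–560 hPa: Δp = 50 hPa = 5000 Pa, q̄ = 0.00048 kg/kg → 0.00048 × 5000 / 9.8 = 0.24 mm
Layer 560–350 hPa: Δp = 210 hPa = 21000 Pa, q̄ = 0.00042 kg/kg → 0.00042 × 21000 / 9.8 = 0.90 mm
PW = 3.47 + 3.85 + 0.24 + 0.90 = 8.46 ≈ 8.5 mm.

PW ≈ 8.5 mm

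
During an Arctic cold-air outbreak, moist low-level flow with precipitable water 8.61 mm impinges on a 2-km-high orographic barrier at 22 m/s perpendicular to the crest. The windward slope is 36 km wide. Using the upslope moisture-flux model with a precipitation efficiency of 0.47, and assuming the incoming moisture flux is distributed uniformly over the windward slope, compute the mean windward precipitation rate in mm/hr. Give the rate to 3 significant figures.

Incoming column moisture flux per unit ridge length: F = V × PW = 22 × 8.61 = 189.42 mm·m/s.
Spread over the 36 km slope with efficiency ε = 0.47: R = ε·F/W = 0.47 × 189.42 / 36000 m = 2.473e-03 mm/s.
R = 2.473e-03 × 3600 = 8.90 mm/hr.

R ≈ 8.90 mm/hr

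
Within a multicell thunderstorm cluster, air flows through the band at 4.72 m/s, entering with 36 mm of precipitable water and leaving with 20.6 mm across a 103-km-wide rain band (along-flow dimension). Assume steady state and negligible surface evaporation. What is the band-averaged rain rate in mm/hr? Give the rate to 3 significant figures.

R ≈ 2.54 mm/hr

Column moisture flux per unit crosswind length is F = V × PW.
Inflow: F_in = 4.72 × 36 = 169.92 mm·m/s
Outflow: F_out = 4.72 × 20.6 = 97.232 mm·m/s
Steady-state rate R = (F_in − F_out)/L = (169.92 − 97.232) / 103000 m = 7.057e-04 mm/s.
R = 7.057e-04 × 3600 = 2.54 mm/hr.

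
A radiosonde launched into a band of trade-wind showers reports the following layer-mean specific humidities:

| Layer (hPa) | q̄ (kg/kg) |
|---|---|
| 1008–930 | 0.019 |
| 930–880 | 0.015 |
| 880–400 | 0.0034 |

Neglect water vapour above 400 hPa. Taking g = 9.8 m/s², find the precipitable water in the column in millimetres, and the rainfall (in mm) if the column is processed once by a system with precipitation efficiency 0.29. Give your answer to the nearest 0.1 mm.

Precipitable water is the column-integrated vapour mass per unit area: PW = (1/g) Σ q̄ Δp, with q in kg/kg and Δp in Pa (1 kg/m² of water = 1 mm).
Layer 1008–930 hPa: Δp = 78 hPa = 7800 Pa, q̄ = 0.019 kg/kg → 0.019 × 7800 / 9.8 = 15.12 mm
Layer 930–880 hPa: Δp = 50 hPa = 5000 Pa, q̄ = 0.015 kg/kg → 0.015 × 5000 / 9.8 = 7.65 mm
Layer 880–400 hPa: Δp = 480 hPa = 48000 Pa, q̄ = 0.0034 kg/kg → 0.0034 × 48000 / 9.8 = 16.65 mm
PW = 15.12 + 7.65 + 16.65 = 39.42 ≈ 39.4 mm.
Rainfall = ε × PW = 0.29 × 39.4 = 11.4 mm.

PW ≈ 39.4 mm; rainfall ≈ 11.4 mm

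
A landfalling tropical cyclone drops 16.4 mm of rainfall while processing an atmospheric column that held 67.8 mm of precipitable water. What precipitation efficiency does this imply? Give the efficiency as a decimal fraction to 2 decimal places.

ε = rainfall / PW = 16.4 / 67.8 = 0.24.

ε ≈ 0.24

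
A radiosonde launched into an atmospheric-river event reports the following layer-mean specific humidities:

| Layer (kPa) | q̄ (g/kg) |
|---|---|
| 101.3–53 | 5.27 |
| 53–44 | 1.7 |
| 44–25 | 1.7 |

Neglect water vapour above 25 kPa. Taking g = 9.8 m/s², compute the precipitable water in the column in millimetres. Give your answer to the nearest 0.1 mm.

PW ≈ 30.8 mm

Precipitable water is the column-integrated vapour mass per unit area: PW = (1/g) Σ q̄ Δp, with q in kg/kg and Δp in Pa (1 kg/m² of water = 1 mm).
Layer 101.3–53 kPa: Δp = 483 hPa = 48300 Pa, q̄ = 0.00527 kg/kg → 0.00527 × 48300 / 9.8 = 25.97 mm
Layer 53–44 kPa: Δp = 90 hPa = 9000 Pa, q̄ = 0.0017 kg/kg → 0.0017 × 9000 / 9.8 = 1.56 mm
Layer 44–25 kPa: Δp = 190 hPa = 19000 Pa, q̄ = 0.0017 kg/kg → 0.0017 × 19000 / 9.8 = 3.30 mm
PW = 25.97 + 1.56 + 3.30 = 30.83 ≈ 30.8 mm.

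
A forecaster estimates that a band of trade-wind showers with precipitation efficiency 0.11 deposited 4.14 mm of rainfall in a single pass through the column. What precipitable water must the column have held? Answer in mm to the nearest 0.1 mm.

PW = rainfall / ε = 4.14 / 0.11 = 37.6 mm.

PW ≈ 37.6 mm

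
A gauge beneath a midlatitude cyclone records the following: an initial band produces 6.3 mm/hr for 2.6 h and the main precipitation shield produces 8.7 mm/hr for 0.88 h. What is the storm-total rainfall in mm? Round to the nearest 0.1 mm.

total ≈ 24.0 mm

Total = Σ Rᵢ Δtᵢ = 6.3 × 2.6 + 8.7 × 0.88
      = 16.38 + 7.656 = 24.0 mm.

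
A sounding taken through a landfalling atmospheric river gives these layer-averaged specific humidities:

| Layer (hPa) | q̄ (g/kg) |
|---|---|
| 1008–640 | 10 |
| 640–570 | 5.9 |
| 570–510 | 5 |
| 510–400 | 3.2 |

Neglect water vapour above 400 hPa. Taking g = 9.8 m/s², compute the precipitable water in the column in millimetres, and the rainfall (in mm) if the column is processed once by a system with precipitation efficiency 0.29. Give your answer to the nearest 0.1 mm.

PW ≈ 48.4 mm; rainfall ≈ 14.0 mm

Precipitable water is the column-integrated vapour mass per unit area: PW = (1/g) Σ q̄ Δp, with q in kg/kg and Δp in Pa (1 kg/m² of water = 1 mm).
Layer 1008–640 hPa: Δp = 368 hPa = 36800 Pa, q̄ = 0.01 kg/kg → 0.01 × 36800 / 9.8 = 37.55 mm
Layer 640–570 hPa: Δp = 70 hPa = 7000 Pa, q̄ = 0.0059 kg/kg → 0.0059 × 7000 / 9.8 = 4.21 mm
Layer 570–510 hPa: Δp = 60 hPa = 6000 Pa, q̄ = 0.005 kg/kg → 0.005 × 6000 / 9.8 = 3.06 mm
Layer 510–400 hPa: Δp = 110 hPa = 11000 Pa, q̄ = 0.0032 kg/kg → 0.0032 × 11000 / 9.8 = 3.59 mm
PW = 37.55 + 4.21 + 3.06 + 3.59 = 48.41 ≈ 48.4 mm.
Rainfall = ε × PW = 0.29 × 48.4 = 14.0 mm.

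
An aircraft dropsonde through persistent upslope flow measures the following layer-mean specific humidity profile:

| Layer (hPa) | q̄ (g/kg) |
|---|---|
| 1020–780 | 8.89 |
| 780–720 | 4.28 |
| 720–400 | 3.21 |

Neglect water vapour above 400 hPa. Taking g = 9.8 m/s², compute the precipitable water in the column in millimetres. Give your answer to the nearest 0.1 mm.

PW ≈ 34.9 mm

Precipitable water is the column-integrated vapour mass per unit area: PW = (1/g) Σ q̄ Δp, with q in kg/kg and Δp in Pa (1 kg/m² of water = 1 mm).
Layer 1020–780 hPa: Δp = 240 hPa = 24000 Pa, q̄ = 0.00889 kg/kg → 0.00889 × 24000 / 9.8 = 21.77 mm
Layer 780–720 hPa: Δp = 60 hPa = 6000 Pa, q̄ = 0.00428 kg/kg → 0.00428 × 6000 / 9.8 = 2.62 mm
Layer 720–400 hPa: Δp = 320 hPa = 32000 Pa, q̄ = 0.00321 kg/kg → 0.00321 × 32000 / 9.8 = 10.48 mm
PW = 21.77 + 2.62 + 10.48 = 34.87 ≈ 34.9 mm.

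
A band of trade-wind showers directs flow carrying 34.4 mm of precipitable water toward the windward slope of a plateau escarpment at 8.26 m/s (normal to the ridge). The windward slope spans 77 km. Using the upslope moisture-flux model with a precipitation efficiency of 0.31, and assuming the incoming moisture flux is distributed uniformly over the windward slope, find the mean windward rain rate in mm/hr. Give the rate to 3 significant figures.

Incoming column moisture flux per unit ridge length: F = V × PW = 8.26 × 34.4 = 284.144 mm·m/s.
Spread over the 77 km slope with efficiency ε = 0.31: R = ε·F/W = 0.31 × 284.144 / 77000 m = 1.144e-03 mm/s.
R = 1.144e-03 × 3600 = 4.12 mm/hr.

R ≈ 4.12 mm/hr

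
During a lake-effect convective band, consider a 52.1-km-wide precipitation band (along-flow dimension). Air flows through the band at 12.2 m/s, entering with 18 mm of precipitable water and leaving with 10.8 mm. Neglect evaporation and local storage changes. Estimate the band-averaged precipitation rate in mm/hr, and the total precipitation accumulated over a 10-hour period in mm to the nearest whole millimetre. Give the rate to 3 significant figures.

R ≈ 6.07 mm/hr; total ≈ 61 mm

Column moisture flux per unit crosswind length is F = V × PW.
Inflow: F_in = 12.2 × 18 = 219.6 mm·m/s
Outflow: F_out = 12.2 × 10.8 = 131.76 mm·m/s
Steady-state rate R = (F_in − F_out)/L = (219.6 − 131.76) / 52100 m = 1.686e-03 mm/s.
R = 1.686e-03 × 3600 = 6.07 mm/hr.
Over 10 h: total = 6.07 × 10 = 60.7 ≈ 61 mm.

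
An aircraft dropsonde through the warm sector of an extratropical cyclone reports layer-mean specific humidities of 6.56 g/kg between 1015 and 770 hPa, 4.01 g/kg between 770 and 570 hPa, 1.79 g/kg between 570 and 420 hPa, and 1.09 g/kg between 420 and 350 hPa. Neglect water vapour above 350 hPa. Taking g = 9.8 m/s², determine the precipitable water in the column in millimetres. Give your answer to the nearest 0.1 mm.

PW ≈ 28.1 mm

Precipitable water is the column-integrated vapour mass per unit area: PW = (1/g) Σ q̄ Δp, with q in kg/kg and Δp in Pa (1 kg/m² of water = 1 mm).
Layer 1015–770 hPa: Δp = 245 hPa = 24500 Pa, q̄ = 0.00656 kg/kg → 0.00656 × 24500 / 9.8 = 16.40 mm
Layer 770–570 hPa: Δp = 200 hPa = 20000 Pa, q̄ = 0.00401 kg/kg → 0.00401 × 20000 / 9.8 = 8.18 mm
Layer 570–420 hPa: Δp = 150 hPa = 15000 Pa, q̄ = 0.00179 kg/kg → 0.00179 × 15000 / 9.8 = 2.74 mm
Layer 420–350 hPa: Δp = 70 hPa = 7000 Pa, q̄ = 0.00109 kg/kg → 0.00109 × 7000 / 9.8 = 0.78 mm
PW = 16.40 + 8.18 + 2.74 + 0.78 = 28.10 ≈ 28.1 mm.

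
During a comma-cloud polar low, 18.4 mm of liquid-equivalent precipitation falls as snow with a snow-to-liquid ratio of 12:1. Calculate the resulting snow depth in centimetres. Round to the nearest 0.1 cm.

Snow depth = liquid × ratio = 18.4 mm × 12 = 220.8 mm = 22.1 cm.

snow depth ≈ 22.1 cm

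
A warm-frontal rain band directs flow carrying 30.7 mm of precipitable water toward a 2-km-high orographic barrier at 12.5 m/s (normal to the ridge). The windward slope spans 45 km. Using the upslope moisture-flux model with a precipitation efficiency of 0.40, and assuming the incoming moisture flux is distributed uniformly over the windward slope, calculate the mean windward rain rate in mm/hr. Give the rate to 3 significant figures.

Incoming column moisture flux per unit ridge length: F = V × PW = 12.5 × 30.7 = 383.75 mm·m/s.
Spread over the 45 km slope with efficiency ε = 0.40: R = ε·F/W = 0.40 × 383.75 / 45000 m = 3.411e-03 mm/s.
R = 3.411e-03 × 3600 = 12.3 mm/hr.

R ≈ 12.3 mm/hr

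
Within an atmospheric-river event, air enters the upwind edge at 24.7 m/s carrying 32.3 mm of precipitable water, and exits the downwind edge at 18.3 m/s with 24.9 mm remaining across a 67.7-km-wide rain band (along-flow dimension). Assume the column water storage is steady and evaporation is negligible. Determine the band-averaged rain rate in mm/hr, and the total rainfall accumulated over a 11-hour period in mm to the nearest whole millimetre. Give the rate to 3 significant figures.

R ≈ 18.2 mm/hr; total ≈ 200 mm

Column moisture flux per unit crosswind length is F = V × PW.
Inflow: F_in = 24.7 × 32.3 = 797.81 mm·m/s
Outflow: F_out = 18.3 × 24.9 = 455.67 mm·m/s
Steady-state rate R = (F_in − F_out)/L = (797.81 − 455.67) / 67700 m = 5.054e-03 mm/s.
R = 5.054e-03 × 3600 = 18.2 mm/hr.
Over 11 h: total = 18.2 × 11 = 200.2 ≈ 200 mm.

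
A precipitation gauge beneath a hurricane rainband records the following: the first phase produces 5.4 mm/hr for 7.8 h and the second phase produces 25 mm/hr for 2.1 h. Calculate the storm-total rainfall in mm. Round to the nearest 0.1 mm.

total ≈ 94.6 mm

Total = Σ Rᵢ Δtᵢ = 5.4 × 7.8 + 25 × 2.1
      = 42.12 + 52.5 = 94.6 mm.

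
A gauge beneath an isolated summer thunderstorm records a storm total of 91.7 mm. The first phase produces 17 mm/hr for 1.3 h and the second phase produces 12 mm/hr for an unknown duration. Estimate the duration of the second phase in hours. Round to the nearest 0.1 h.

duration ≈ 5.8 h

Known phases: 17 × 1.3 = 22.1 mm.
Remaining depth = 91.7 − 22.1 = 69.6 mm.
Duration = 69.6 / 12 = 5.8 h.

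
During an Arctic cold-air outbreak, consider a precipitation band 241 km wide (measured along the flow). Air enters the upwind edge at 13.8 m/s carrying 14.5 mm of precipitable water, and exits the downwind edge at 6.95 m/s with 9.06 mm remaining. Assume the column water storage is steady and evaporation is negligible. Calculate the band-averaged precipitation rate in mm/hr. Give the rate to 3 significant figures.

Column moisture flux per unit crosswind length is F = V × PW.
Inflow: F_in = 13.8 × 14.5 = 200.1 mm·m/s
Outflow: F_out = 6.95 × 9.06 = 62.967 mm·m/s
Steady-state rate R = (F_in − F_out)/L = (200.1 − 62.967) / 241000 m = 5.690e-04 mm/s.
R = 5.690e-04 × 3600 = 2.05 mm/hr.

R ≈ 2.05 mm/hr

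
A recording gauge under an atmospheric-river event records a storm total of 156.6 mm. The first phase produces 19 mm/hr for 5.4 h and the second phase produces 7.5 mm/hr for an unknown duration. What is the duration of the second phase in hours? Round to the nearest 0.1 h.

Known phases: 19 × 5.4 = 102.6 mm.
Remaining depth = 156.6 − 102.6 = 54 mm.
Duration = 54 / 7.5 = 7.2 h.

duration ≈ 7.2 h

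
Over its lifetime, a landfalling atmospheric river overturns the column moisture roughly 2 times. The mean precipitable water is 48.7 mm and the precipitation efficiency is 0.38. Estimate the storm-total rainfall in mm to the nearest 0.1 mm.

Each cycle deposits ε × PW = 0.38 × 48.7 = 18.506 mm.
Over 2 cycles: 2 × 18.506 = 37.0 mm.

rainfall ≈ 37.0 mm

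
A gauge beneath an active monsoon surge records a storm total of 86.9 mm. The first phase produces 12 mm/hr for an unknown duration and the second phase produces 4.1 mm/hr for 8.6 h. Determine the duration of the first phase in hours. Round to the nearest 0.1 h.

Known phases: 4.1 × 8.6 = 35.26 mm.
Remaining depth = 86.9 − 35.26 = 51.64 mm.
Duration = 51.64 / 12 = 4.3 h.

duration ≈ 4.3 h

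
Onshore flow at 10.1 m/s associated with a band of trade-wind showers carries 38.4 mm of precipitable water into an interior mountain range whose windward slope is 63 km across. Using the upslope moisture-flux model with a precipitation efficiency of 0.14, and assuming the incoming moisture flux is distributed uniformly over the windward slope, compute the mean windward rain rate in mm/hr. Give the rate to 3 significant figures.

R ≈ 3.10 mm/hr

Incoming column moisture flux per unit ridge length: F = V × PW = 10.1 × 38.4 = 387.84 mm·m/s.
Spread over the 63 km slope with efficiency ε = 0.14: R = ε·F/W = 0.14 × 387.84 / 63000 m = 8.619e-04 mm/s.
R = 8.619e-04 × 3600 = 3.10 mm/hr.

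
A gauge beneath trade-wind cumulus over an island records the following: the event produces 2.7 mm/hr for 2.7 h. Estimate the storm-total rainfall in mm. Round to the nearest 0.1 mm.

Total = Σ Rᵢ Δtᵢ = 2.7 × 2.7
      = 7.29 = 7.3 mm.

total ≈ 7.3 mm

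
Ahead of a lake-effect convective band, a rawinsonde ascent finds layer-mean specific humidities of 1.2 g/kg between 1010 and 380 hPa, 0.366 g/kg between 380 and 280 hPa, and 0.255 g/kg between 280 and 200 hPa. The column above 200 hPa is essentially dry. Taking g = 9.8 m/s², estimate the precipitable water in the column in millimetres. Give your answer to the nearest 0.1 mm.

PW ≈ 8.3 mm

Precipitable water is the column-integrated vapour mass per unit area: PW = (1/g) Σ q̄ Δp, with q in kg/kg and Δp in Pa (1 kg/m² of water = 1 mm).
Layer 1010–380 hPa: Δp = 630 hPa = 63000 Pa, q̄ = 0.0012 kg/kg → 0.0012 × 63000 / 9.8 = 7.71 mm
Layer 380–280 hPa: Δp = 100 hPa = 10000 Pa, q̄ = 0.000366 kg/kg → 0.000366 × 10000 / 9.8 = 0.37 mm
Layer 280–200 hPa: Δp = 80 hPa = 8000 Pa, q̄ = 0.000255 kg/kg → 0.000255 × 8000 / 9.8 = 0.21 mm
PW = 7.71 + 0.37 + 0.21 = 8.29 ≈ 8.3 mm.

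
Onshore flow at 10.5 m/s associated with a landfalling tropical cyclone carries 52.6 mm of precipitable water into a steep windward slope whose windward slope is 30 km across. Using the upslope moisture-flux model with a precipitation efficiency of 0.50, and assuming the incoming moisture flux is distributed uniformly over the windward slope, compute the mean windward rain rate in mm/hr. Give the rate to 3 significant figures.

R ≈ 33.1 mm/hr

Incoming column moisture flux per unit ridge length: F = V × PW = 10.5 × 52.6 = 552.3 mm·m/s.
Spread over the 30 km slope with efficiency ε = 0.50: R = ε·F/W = 0.50 × 552.3 / 30000 m = 9.205e-03 mm/s.
R = 9.205e-03 × 3600 = 33.1 mm/hr.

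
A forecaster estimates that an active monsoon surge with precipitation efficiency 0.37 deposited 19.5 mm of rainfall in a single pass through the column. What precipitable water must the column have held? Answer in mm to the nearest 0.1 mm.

PW = rainfall / ε = 19.5 / 0.37 = 52.7 mm.

PW ≈ 52.7 mm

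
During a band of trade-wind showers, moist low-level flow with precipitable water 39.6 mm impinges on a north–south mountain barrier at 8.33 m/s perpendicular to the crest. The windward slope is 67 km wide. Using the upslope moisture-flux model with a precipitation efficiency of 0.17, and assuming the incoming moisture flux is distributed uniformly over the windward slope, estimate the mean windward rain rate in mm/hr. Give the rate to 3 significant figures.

R ≈ 3.01 mm/hr

Incoming column moisture flux per unit ridge length: F = V × PW = 8.33 × 39.6 = 329.868 mm·m/s.
Spread over the 67 km slope with efficiency ε = 0.17: R = ε·F/W = 0.17 × 329.868 / 67000 m = 8.370e-04 mm/s.
R = 8.370e-04 × 3600 = 3.01 mm/hr.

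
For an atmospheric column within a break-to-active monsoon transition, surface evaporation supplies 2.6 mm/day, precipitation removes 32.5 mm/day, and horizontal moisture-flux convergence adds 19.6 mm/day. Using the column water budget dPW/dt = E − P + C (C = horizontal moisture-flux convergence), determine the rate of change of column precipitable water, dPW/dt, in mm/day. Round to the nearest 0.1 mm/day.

dPW/dt ≈ -10.3 mm/day

dPW/dt = E − P + C = 2.6 − 32.5 + (19.6) = -10.3 mm/day.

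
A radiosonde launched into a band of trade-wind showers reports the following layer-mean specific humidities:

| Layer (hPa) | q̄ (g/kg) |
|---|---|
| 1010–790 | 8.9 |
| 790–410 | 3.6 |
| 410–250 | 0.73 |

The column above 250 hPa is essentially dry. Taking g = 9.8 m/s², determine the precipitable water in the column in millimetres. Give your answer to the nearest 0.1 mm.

PW ≈ 35.1 mm

Precipitable water is the column-integrated vapour mass per unit area: PW = (1/g) Σ q̄ Δp, with q in kg/kg and Δp in Pa (1 kg/m² of water = 1 mm).
Layer 1010–790 hPa: Δp = 220 hPa = 22000 Pa, q̄ = 0.0089 kg/kg → 0.0089 × 22000 / 9.8 = 19.98 mm
Layer 790–410 hPa: Δp = 380 hPa = 38000 Pa, q̄ = 0.0036 kg/kg → 0.0036 × 38000 / 9.8 = 13.96 mm
Layer 410–250 hPa: Δp = 160 hPa = 16000 Pa, q̄ = 0.00073 kg/kg → 0.00073 × 16000 / 9.8 = 1.19 mm
PW = 19.98 + 13.96 + 1.19 = 35.13 ≈ 35.1 mm.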